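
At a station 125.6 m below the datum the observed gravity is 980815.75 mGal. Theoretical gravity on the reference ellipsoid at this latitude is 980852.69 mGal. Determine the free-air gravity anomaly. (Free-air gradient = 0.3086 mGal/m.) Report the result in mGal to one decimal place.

-75.7

Free-air correction = 0.3086 × -125.6 = -38.76 mGal
Free-air anomaly = 980815.75 − 980852.69 + (-38.76) = -75.70 mGal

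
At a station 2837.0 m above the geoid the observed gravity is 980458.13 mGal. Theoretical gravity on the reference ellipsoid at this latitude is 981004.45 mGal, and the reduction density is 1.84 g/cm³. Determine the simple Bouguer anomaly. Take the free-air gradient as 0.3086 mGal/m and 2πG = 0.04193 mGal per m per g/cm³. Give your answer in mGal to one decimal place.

Free-air correction = 0.3086 × 2837.0 = 875.50 mGal
Free-air anomaly = 980458.13 − 981004.45 + (875.50) = 329.18 mGal
Bouguer slab correction = 0.04193 × 1.84 × 2837.0 = 218.88 mGal
Simple Bouguer anomaly = 329.18 − (218.88) = 110.30 mGal

110.3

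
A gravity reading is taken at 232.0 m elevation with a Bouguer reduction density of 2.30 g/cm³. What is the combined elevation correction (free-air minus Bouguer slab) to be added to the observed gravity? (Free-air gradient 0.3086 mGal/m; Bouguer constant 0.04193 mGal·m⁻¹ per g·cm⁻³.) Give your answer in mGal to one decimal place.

Combined gradient = 0.3086 − 0.04193 × 2.30 = 0.2121610 mGal/m
Combined elevation correction = 0.2121610 × 232.0 = 49.2 mGal

49.2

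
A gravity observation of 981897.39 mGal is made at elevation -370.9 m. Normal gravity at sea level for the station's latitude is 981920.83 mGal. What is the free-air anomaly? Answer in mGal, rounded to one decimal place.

Free-air correction = 0.3086 × -370.9 = -114.46 mGal
Free-air anomaly = 981897.39 − 981920.83 + (-114.46) = -137.90 mGal

-137.9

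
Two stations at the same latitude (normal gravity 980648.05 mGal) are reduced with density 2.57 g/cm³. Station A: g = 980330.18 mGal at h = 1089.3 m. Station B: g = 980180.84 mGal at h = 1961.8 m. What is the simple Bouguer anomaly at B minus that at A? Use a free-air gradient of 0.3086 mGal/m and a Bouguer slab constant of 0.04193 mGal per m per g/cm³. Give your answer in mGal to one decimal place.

Δg_SB(A) = 980330.18 − 980648.05 + 0.3086×1089.3 − 0.04193×2.57×1089.3 = -99.10 mGal
Δg_SB(B) = 980180.84 − 980648.05 + 0.3086×1961.8 − 0.04193×2.57×1961.8 = -73.20 mGal
Difference = -73.20 − (-99.10) = 25.90 mGal

25.9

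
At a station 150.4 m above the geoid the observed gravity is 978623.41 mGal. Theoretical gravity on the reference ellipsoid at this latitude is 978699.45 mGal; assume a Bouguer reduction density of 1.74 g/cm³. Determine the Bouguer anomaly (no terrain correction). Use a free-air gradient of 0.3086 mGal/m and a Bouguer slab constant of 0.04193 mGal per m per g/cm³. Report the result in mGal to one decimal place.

-40.6

Free-air correction = 0.3086 × 150.4 = 46.41 mGal
Free-air anomaly = 978623.41 − 978699.45 + (46.41) = -29.63 mGal
Bouguer slab correction = 0.04193 × 1.74 × 150.4 = 10.97 mGal
Simple Bouguer anomaly = -29.63 − (10.97) = -40.60 mGal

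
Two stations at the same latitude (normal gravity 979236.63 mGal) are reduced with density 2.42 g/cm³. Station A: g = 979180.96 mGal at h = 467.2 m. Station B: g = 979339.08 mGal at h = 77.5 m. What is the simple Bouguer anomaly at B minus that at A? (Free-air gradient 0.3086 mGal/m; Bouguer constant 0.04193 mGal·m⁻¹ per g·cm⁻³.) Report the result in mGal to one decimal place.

77.4

Δg_SB(A) = 979180.96 − 979236.63 + 0.3086×467.2 − 0.04193×2.42×467.2 = 41.10 mGal
Δg_SB(B) = 979339.08 − 979236.63 + 0.3086×77.5 − 0.04193×2.42×77.5 = 118.50 mGal
Difference = 118.50 − (41.10) = 77.40 mGal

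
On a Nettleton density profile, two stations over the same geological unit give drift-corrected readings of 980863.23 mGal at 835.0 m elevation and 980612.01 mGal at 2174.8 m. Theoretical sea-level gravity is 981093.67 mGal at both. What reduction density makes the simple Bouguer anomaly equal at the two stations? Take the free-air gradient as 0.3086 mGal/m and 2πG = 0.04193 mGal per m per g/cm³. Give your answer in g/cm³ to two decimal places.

Δg_obs = 980612.01 − 980863.23 = -251.22 mGal over Δh = 2174.8 − 835.0 = 1339.8 m
Equal Bouguer anomalies ⇒ Δg_obs + (0.3086 − 0.04193ρ)·Δh = 0
0.3086 − 0.04193ρ = −Δg_obs/Δh = 0.18751
ρ = (0.3086 − 0.18751) / 0.04193 = 2.89 g/cm³

2.89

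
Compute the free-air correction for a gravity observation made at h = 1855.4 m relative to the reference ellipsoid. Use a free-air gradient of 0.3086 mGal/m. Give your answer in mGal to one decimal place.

Free-air correction = 0.3086 × 1855.4 = 572.6 mGal

572.6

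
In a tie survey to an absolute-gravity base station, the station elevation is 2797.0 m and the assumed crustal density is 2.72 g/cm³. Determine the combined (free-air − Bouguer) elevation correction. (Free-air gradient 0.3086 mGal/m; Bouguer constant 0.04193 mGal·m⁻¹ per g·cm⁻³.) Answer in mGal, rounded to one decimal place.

Combined gradient = 0.3086 − 0.04193 × 2.72 = 0.1945504 mGal/m
Combined elevation correction = 0.1945504 × 2797.0 = 544.2 mGal

544.2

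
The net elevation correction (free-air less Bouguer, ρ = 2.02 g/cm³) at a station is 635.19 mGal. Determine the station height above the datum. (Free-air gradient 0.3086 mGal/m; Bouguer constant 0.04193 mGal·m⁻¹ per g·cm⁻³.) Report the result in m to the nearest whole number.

Combined gradient = 0.3086 − 0.04193 × 2.02 = 0.2239014 mGal/m
h = 635.19 / 0.2239014 = 2836.92 m

2837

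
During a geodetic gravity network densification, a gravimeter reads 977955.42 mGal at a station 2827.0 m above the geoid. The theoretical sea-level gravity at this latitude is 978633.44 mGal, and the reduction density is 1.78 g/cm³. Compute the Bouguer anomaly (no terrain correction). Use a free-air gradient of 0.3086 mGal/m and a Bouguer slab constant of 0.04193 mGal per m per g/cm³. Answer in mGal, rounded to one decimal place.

Free-air correction = 0.3086 × 2827.0 = 872.41 mGal
Free-air anomaly = 977955.42 − 978633.44 + (872.41) = 194.39 mGal
Bouguer slab correction = 0.04193 × 1.78 × 2827.0 = 210.99 mGal
Simple Bouguer anomaly = 194.39 − (210.99) = -16.60 mGal

-16.6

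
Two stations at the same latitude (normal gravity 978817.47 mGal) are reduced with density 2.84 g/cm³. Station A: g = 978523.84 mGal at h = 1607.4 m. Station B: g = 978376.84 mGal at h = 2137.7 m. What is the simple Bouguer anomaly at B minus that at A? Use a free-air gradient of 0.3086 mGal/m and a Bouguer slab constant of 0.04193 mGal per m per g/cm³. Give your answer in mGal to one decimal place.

Δg_SB(A) = 978523.84 − 978817.47 + 0.3086×1607.4 − 0.04193×2.84×1607.4 = 11.00 mGal
Δg_SB(B) = 978376.84 − 978817.47 + 0.3086×2137.7 − 0.04193×2.84×2137.7 = -35.50 mGal
Difference = -35.50 − (11.00) = -46.50 mGal

-46.5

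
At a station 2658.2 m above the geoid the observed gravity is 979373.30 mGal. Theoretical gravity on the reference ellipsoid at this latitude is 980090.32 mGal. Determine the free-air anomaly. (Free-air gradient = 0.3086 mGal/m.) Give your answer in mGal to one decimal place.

Free-air correction = 0.3086 × 2658.2 = 820.32 mGal
Free-air anomaly = 979373.30 − 980090.32 + (820.32) = 103.30 mGal

103.3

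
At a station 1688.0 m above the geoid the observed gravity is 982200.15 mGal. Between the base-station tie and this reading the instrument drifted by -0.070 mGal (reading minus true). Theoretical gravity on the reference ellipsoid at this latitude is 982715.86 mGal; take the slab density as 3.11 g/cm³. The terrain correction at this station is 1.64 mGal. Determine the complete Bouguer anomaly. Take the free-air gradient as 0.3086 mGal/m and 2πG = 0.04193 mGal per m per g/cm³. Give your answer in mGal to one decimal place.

Drift-corrected reading = 982200.15 − (-0.070) = 982200.220 mGal
Free-air correction = 0.3086 × 1688.0 = 520.92 mGal
Free-air anomaly = 982200.220 − 982715.86 + (520.92) = 5.280 mGal
Bouguer slab correction = 0.04193 × 3.11 × 1688.0 = 220.12 mGal
Simple Bouguer anomaly = 5.280 − (220.12) = -214.840 mGal
Complete Bouguer anomaly = -214.840 + 1.64 = -213.200 mGal

-213.2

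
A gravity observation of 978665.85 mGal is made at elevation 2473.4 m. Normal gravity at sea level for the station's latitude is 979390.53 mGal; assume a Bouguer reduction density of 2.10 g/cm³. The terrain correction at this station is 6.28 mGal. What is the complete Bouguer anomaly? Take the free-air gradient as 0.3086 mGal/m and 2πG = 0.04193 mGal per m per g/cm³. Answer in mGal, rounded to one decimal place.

Free-air correction = 0.3086 × 2473.4 = 763.29 mGal
Free-air anomaly = 978665.85 − 979390.53 + (763.29) = 38.61 mGal
Bouguer slab correction = 0.04193 × 2.10 × 2473.4 = 217.79 mGal
Simple Bouguer anomaly = 38.61 − (217.79) = -179.18 mGal
Complete Bouguer anomaly = -179.18 + 6.28 = -172.90 mGal

-172.9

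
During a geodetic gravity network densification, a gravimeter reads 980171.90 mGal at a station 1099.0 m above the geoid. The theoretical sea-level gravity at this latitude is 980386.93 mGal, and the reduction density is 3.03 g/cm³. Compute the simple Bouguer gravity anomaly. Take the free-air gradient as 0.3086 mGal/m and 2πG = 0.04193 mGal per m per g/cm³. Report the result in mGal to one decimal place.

Free-air correction = 0.3086 × 1099.0 = 339.15 mGal
Free-air anomaly = 980171.90 − 980386.93 + (339.15) = 124.12 mGal
Bouguer slab correction = 0.04193 × 3.03 × 1099.0 = 139.63 mGal
Simple Bouguer anomaly = 124.12 − (139.63) = -15.51 mGal

-15.5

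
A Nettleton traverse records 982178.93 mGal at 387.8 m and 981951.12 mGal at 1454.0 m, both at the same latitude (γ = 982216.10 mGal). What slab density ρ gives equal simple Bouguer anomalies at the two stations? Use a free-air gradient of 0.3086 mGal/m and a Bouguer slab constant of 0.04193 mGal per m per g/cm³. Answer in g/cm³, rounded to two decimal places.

Δg_obs = 981951.12 − 982178.93 = -227.81 mGal over Δh = 1454.0 − 387.8 = 1066.2 m
Equal Bouguer anomalies ⇒ Δg_obs + (0.3086 − 0.04193ρ)·Δh = 0
0.3086 − 0.04193ρ = −Δg_obs/Δh = 0.21367
ρ = (0.3086 − 0.21367) / 0.04193 = 2.26 g/cm³

2.26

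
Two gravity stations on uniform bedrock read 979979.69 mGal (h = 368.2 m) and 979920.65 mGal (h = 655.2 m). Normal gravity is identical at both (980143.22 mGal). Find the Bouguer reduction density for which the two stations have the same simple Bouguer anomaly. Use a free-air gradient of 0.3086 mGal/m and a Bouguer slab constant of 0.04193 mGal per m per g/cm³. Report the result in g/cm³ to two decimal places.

2.45

Δg_obs = 979920.65 − 979979.69 = -59.04 mGal over Δh = 655.2 − 368.2 = 287.0 m
Equal Bouguer anomalies ⇒ Δg_obs + (0.3086 − 0.04193ρ)·Δh = 0
0.3086 − 0.04193ρ = −Δg_obs/Δh = 0.20571
ρ = (0.3086 − 0.20571) / 0.04193 = 2.45 g/cm³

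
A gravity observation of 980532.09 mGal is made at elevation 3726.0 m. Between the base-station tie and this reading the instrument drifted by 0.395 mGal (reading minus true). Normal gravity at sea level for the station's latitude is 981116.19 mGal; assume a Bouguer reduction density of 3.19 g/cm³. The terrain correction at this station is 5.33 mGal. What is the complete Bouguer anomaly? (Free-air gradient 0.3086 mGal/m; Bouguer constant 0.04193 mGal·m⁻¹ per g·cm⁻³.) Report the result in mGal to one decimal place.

72.3

Drift-corrected reading = 980532.09 − (0.395) = 980531.695 mGal
Free-air correction = 0.3086 × 3726.0 = 1149.84 mGal
Free-air anomaly = 980531.695 − 981116.19 + (1149.84) = 565.345 mGal
Bouguer slab correction = 0.04193 × 3.19 × 3726.0 = 498.38 mGal
Simple Bouguer anomaly = 565.345 − (498.38) = 66.965 mGal
Complete Bouguer anomaly = 66.965 + 5.33 = 72.295 mGal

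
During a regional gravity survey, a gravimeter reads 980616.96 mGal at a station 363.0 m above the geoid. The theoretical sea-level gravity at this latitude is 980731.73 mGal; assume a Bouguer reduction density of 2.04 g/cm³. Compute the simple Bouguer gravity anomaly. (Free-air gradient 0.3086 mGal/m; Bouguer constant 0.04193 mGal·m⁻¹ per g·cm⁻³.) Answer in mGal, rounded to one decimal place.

Free-air correction = 0.3086 × 363.0 = 112.02 mGal
Free-air anomaly = 980616.96 − 980731.73 + (112.02) = -2.75 mGal
Bouguer slab correction = 0.04193 × 2.04 × 363.0 = 31.05 mGal
Simple Bouguer anomaly = -2.75 − (31.05) = -33.80 mGal

-33.8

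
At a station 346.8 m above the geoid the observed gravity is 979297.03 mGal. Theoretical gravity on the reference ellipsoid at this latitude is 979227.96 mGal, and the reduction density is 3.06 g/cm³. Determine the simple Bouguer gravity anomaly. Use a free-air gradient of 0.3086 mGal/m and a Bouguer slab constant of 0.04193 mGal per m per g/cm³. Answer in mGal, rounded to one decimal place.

131.6

Free-air correction = 0.3086 × 346.8 = 107.02 mGal
Free-air anomaly = 979297.03 − 979227.96 + (107.02) = 176.09 mGal
Bouguer slab correction = 0.04193 × 3.06 × 346.8 = 44.50 mGal
Simple Bouguer anomaly = 176.09 − (44.50) = 131.59 mGal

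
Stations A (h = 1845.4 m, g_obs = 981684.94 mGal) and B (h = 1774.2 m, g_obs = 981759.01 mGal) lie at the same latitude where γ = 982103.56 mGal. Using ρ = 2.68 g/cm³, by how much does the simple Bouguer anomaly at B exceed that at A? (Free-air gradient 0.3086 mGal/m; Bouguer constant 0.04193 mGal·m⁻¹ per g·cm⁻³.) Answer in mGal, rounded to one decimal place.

Δg_SB(A) = 981684.94 − 982103.56 + 0.3086×1845.4 − 0.04193×2.68×1845.4 = -56.50 mGal
Δg_SB(B) = 981759.01 − 982103.56 + 0.3086×1774.2 − 0.04193×2.68×1774.2 = 3.60 mGal
Difference = 3.60 − (-56.50) = 60.10 mGal

60.1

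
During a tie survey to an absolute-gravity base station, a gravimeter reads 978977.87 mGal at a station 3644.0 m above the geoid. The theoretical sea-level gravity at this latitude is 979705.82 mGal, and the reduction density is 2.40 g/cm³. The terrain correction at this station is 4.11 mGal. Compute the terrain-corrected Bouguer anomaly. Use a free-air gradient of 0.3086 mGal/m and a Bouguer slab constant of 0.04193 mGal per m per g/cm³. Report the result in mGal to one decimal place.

Free-air correction = 0.3086 × 3644.0 = 1124.54 mGal
Free-air anomaly = 978977.87 − 979705.82 + (1124.54) = 396.59 mGal
Bouguer slab correction = 0.04193 × 2.40 × 3644.0 = 366.70 mGal
Simple Bouguer anomaly = 396.59 − (366.70) = 29.89 mGal
Complete Bouguer anomaly = 29.89 + 4.11 = 34.00 mGal

34.0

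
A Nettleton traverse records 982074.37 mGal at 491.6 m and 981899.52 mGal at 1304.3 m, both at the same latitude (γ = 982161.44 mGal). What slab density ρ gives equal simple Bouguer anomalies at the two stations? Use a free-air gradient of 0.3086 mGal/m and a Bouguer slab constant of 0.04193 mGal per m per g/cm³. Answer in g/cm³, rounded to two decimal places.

Δg_obs = 981899.52 − 982074.37 = -174.85 mGal over Δh = 1304.3 − 491.6 = 812.7 m
Equal Bouguer anomalies ⇒ Δg_obs + (0.3086 − 0.04193ρ)·Δh = 0
0.3086 − 0.04193ρ = −Δg_obs/Δh = 0.21515
ρ = (0.3086 − 0.21515) / 0.04193 = 2.23 g/cm³

2.23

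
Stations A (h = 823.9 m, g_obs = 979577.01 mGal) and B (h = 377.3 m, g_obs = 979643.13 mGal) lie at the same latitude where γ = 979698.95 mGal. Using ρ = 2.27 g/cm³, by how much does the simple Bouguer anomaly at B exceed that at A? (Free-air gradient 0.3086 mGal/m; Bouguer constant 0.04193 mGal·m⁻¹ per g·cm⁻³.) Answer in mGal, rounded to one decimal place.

Δg_SB(A) = 979577.01 − 979698.95 + 0.3086×823.9 − 0.04193×2.27×823.9 = 53.90 mGal
Δg_SB(B) = 979643.13 − 979698.95 + 0.3086×377.3 − 0.04193×2.27×377.3 = 24.70 mGal
Difference = 24.70 − (53.90) = -29.20 mGal

-29.2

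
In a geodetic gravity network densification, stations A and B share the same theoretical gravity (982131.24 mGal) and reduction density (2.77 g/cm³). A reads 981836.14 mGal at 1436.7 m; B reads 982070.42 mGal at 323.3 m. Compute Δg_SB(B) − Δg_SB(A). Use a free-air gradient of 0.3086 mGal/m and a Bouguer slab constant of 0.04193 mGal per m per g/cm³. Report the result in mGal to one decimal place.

Δg_SB(A) = 981836.14 − 982131.24 + 0.3086×1436.7 − 0.04193×2.77×1436.7 = -18.60 mGal
Δg_SB(B) = 982070.42 − 982131.24 + 0.3086×323.3 − 0.04193×2.77×323.3 = 1.40 mGal
Difference = 1.40 − (-18.60) = 20.00 mGal

20.0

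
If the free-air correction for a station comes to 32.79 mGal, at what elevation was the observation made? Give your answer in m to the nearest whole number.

h = 32.79 / 0.3086 = 106.25 m

106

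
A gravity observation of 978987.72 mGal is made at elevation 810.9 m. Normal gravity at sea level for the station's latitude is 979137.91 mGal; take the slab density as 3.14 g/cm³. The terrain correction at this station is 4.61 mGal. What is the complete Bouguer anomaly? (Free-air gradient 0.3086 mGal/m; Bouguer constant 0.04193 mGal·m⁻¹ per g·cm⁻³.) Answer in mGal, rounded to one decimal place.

-2.1

Free-air correction = 0.3086 × 810.9 = 250.24 mGal
Free-air anomaly = 978987.72 − 979137.91 + (250.24) = 100.05 mGal
Bouguer slab correction = 0.04193 × 3.14 × 810.9 = 106.76 mGal
Simple Bouguer anomaly = 100.05 − (106.76) = -6.71 mGal
Complete Bouguer anomaly = -6.71 + 4.61 = -2.10 mGal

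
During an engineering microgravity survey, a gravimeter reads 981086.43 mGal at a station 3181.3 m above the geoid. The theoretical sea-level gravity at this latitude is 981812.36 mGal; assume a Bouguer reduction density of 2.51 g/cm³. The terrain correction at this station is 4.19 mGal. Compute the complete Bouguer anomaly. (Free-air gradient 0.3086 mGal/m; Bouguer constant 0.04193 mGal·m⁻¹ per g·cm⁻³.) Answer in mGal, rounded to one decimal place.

Free-air correction = 0.3086 × 3181.3 = 981.75 mGal
Free-air anomaly = 981086.43 − 981812.36 + (981.75) = 255.82 mGal
Bouguer slab correction = 0.04193 × 2.51 × 3181.3 = 334.81 mGal
Simple Bouguer anomaly = 255.82 − (334.81) = -78.99 mGal
Complete Bouguer anomaly = -78.99 + 4.19 = -74.80 mGal

-74.8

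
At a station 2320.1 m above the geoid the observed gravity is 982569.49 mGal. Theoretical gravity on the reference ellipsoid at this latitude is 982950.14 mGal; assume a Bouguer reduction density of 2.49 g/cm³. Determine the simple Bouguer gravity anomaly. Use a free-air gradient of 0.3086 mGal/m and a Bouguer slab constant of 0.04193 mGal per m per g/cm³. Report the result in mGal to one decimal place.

Free-air correction = 0.3086 × 2320.1 = 715.98 mGal
Free-air anomaly = 982569.49 − 982950.14 + (715.98) = 335.33 mGal
Bouguer slab correction = 0.04193 × 2.49 × 2320.1 = 242.23 mGal
Simple Bouguer anomaly = 335.33 − (242.23) = 93.10 mGal

93.1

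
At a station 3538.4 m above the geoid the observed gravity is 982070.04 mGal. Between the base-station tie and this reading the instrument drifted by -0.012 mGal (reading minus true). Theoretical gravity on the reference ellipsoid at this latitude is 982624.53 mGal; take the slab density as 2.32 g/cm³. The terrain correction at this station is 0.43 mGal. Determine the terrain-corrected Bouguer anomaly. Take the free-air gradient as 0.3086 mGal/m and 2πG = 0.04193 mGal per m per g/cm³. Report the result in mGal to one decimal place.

193.7

Drift-corrected reading = 982070.04 − (-0.012) = 982070.052 mGal
Free-air correction = 0.3086 × 3538.4 = 1091.95 mGal
Free-air anomaly = 982070.052 − 982624.53 + (1091.95) = 537.472 mGal
Bouguer slab correction = 0.04193 × 2.32 × 3538.4 = 344.21 mGal
Simple Bouguer anomaly = 537.472 − (344.21) = 193.262 mGal
Complete Bouguer anomaly = 193.262 + 0.43 = 193.692 mGal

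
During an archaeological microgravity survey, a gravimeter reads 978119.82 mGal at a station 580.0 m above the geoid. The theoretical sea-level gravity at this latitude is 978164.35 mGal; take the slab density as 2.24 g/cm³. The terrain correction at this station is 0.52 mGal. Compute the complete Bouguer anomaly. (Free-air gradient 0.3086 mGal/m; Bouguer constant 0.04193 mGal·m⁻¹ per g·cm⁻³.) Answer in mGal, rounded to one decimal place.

80.5

Free-air correction = 0.3086 × 580.0 = 178.99 mGal
Free-air anomaly = 978119.82 − 978164.35 + (178.99) = 134.46 mGal
Bouguer slab correction = 0.04193 × 2.24 × 580.0 = 54.48 mGal
Simple Bouguer anomaly = 134.46 − (54.48) = 79.98 mGal
Complete Bouguer anomaly = 79.98 + 0.52 = 80.50 mGal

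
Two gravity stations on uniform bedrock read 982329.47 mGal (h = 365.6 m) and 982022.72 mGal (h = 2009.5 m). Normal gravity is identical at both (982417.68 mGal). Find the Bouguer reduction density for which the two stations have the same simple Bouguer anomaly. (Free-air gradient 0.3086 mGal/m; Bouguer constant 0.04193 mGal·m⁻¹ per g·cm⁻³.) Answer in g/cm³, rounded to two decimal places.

Δg_obs = 982022.72 − 982329.47 = -306.75 mGal over Δh = 2009.5 − 365.6 = 1643.9 m
Equal Bouguer anomalies ⇒ Δg_obs + (0.3086 − 0.04193ρ)·Δh = 0
0.3086 − 0.04193ρ = −Δg_obs/Δh = 0.18660
ρ = (0.3086 − 0.18660) / 0.04193 = 2.91 g/cm³

2.91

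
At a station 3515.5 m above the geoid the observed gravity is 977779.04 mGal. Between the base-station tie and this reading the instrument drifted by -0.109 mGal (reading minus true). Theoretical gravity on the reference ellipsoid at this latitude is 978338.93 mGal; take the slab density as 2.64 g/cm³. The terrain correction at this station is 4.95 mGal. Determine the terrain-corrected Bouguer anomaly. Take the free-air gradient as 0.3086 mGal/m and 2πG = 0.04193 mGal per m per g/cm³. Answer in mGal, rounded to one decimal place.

Drift-corrected reading = 977779.04 − (-0.109) = 977779.149 mGal
Free-air correction = 0.3086 × 3515.5 = 1084.88 mGal
Free-air anomaly = 977779.149 − 978338.93 + (1084.88) = 525.099 mGal
Bouguer slab correction = 0.04193 × 2.64 × 3515.5 = 389.15 mGal
Simple Bouguer anomaly = 525.099 − (389.15) = 135.949 mGal
Complete Bouguer anomaly = 135.949 + 4.95 = 140.899 mGal

140.9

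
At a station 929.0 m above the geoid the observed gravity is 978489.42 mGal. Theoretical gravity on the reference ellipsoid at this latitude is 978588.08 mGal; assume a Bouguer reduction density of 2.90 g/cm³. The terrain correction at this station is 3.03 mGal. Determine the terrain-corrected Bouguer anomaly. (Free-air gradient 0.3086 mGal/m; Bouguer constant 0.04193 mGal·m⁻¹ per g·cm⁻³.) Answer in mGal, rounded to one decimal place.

78.1

Free-air correction = 0.3086 × 929.0 = 286.69 mGal
Free-air anomaly = 978489.42 − 978588.08 + (286.69) = 188.03 mGal
Bouguer slab correction = 0.04193 × 2.90 × 929.0 = 112.96 mGal
Simple Bouguer anomaly = 188.03 − (112.96) = 75.07 mGal
Complete Bouguer anomaly = 75.07 + 3.03 = 78.10 mGal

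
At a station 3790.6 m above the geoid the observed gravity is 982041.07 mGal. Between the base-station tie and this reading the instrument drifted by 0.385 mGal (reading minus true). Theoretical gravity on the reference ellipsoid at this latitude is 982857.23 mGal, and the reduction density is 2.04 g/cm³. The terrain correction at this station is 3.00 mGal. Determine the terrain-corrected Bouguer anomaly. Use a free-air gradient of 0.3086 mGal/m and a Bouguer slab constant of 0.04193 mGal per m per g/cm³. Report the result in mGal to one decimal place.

32.0

Drift-corrected reading = 982041.07 − (0.385) = 982040.685 mGal
Free-air correction = 0.3086 × 3790.6 = 1169.78 mGal
Free-air anomaly = 982040.685 − 982857.23 + (1169.78) = 353.235 mGal
Bouguer slab correction = 0.04193 × 2.04 × 3790.6 = 324.24 mGal
Simple Bouguer anomaly = 353.235 − (324.24) = 28.995 mGal
Complete Bouguer anomaly = 28.995 + 3.00 = 31.995 mGal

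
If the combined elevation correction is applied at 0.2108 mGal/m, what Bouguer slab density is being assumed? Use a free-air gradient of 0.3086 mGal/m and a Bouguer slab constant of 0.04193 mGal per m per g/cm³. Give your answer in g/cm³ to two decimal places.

0.2108 = 0.3086 − 0.04193 × ρ
ρ = (0.3086 − 0.2108) / 0.04193 = 2.33 g/cm³

2.33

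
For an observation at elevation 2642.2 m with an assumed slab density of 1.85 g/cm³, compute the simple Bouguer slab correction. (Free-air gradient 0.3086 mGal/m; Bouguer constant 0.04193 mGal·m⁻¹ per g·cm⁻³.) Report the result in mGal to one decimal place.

205.0

Bouguer slab correction = 0.04193 × 1.85 × 2642.2 = 205.0 mGal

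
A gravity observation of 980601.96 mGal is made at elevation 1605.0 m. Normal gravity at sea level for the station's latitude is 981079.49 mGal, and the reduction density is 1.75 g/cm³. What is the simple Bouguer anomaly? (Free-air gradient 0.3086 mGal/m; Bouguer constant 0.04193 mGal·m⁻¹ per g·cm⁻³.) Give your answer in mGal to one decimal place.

-100.0

Free-air correction = 0.3086 × 1605.0 = 495.30 mGal
Free-air anomaly = 980601.96 − 981079.49 + (495.30) = 17.77 mGal
Bouguer slab correction = 0.04193 × 1.75 × 1605.0 = 117.77 mGal
Simple Bouguer anomaly = 17.77 − (117.77) = -100.00 mGal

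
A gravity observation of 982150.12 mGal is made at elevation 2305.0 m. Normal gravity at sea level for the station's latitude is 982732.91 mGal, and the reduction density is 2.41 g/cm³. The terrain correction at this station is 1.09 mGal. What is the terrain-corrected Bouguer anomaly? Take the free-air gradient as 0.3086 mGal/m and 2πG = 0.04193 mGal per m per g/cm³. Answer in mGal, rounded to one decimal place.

Free-air correction = 0.3086 × 2305.0 = 711.32 mGal
Free-air anomaly = 982150.12 − 982732.91 + (711.32) = 128.53 mGal
Bouguer slab correction = 0.04193 × 2.41 × 2305.0 = 232.92 mGal
Simple Bouguer anomaly = 128.53 − (232.92) = -104.39 mGal
Complete Bouguer anomaly = -104.39 + 1.09 = -103.30 mGal

-103.3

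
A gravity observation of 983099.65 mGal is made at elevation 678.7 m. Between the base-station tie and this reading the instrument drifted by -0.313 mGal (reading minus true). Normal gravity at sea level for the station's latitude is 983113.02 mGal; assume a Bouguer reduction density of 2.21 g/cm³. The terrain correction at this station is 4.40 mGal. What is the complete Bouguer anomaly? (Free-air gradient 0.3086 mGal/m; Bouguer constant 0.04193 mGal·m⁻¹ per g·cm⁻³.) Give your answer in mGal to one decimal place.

137.9

Drift-corrected reading = 983099.65 − (-0.313) = 983099.963 mGal
Free-air correction = 0.3086 × 678.7 = 209.45 mGal
Free-air anomaly = 983099.963 − 983113.02 + (209.45) = 196.393 mGal
Bouguer slab correction = 0.04193 × 2.21 × 678.7 = 62.89 mGal
Simple Bouguer anomaly = 196.393 − (62.89) = 133.503 mGal
Complete Bouguer anomaly = 133.503 + 4.40 = 137.903 mGal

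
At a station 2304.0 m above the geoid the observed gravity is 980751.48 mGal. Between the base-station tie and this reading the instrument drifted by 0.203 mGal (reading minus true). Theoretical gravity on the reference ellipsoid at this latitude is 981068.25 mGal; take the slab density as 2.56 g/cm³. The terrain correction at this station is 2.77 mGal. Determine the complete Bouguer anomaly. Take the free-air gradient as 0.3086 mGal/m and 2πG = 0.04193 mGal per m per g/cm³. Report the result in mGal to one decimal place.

Drift-corrected reading = 980751.48 − (0.203) = 980751.277 mGal
Free-air correction = 0.3086 × 2304.0 = 711.01 mGal
Free-air anomaly = 980751.277 − 981068.25 + (711.01) = 394.037 mGal
Bouguer slab correction = 0.04193 × 2.56 × 2304.0 = 247.31 mGal
Simple Bouguer anomaly = 394.037 − (247.31) = 146.727 mGal
Complete Bouguer anomaly = 146.727 + 2.77 = 149.497 mGal

149.5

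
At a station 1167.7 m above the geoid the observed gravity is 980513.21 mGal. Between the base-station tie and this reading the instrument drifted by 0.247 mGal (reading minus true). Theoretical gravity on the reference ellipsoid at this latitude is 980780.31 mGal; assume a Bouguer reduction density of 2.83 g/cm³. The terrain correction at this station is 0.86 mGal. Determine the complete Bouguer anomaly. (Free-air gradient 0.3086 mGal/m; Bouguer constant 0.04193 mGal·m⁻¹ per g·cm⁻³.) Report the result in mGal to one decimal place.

-44.7

Drift-corrected reading = 980513.21 − (0.247) = 980512.963 mGal
Free-air correction = 0.3086 × 1167.7 = 360.35 mGal
Free-air anomaly = 980512.963 − 980780.31 + (360.35) = 93.003 mGal
Bouguer slab correction = 0.04193 × 2.83 × 1167.7 = 138.56 mGal
Simple Bouguer anomaly = 93.003 − (138.56) = -45.557 mGal
Complete Bouguer anomaly = -45.557 + 0.86 = -44.697 mGal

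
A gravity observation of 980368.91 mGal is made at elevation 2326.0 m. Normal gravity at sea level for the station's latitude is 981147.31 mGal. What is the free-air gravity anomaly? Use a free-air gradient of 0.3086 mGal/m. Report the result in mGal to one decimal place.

Free-air correction = 0.3086 × 2326.0 = 717.80 mGal
Free-air anomaly = 980368.91 − 981147.31 + (717.80) = -60.60 mGal

-60.6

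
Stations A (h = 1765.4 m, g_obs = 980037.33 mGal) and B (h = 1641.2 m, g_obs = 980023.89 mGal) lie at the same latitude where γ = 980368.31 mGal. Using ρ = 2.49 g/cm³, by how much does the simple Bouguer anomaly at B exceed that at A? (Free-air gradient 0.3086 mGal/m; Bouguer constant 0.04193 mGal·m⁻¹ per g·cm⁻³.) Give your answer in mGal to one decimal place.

-38.8

Δg_SB(A) = 980037.33 − 980368.31 + 0.3086×1765.4 − 0.04193×2.49×1765.4 = 29.50 mGal
Δg_SB(B) = 980023.89 − 980368.31 + 0.3086×1641.2 − 0.04193×2.49×1641.2 = -9.30 mGal
Difference = -9.30 − (29.50) = -38.80 mGal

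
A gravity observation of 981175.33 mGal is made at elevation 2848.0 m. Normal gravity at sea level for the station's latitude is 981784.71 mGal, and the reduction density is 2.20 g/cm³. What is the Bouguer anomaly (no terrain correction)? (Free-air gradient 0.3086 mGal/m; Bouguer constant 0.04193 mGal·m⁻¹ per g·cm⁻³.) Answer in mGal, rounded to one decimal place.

Free-air correction = 0.3086 × 2848.0 = 878.89 mGal
Free-air anomaly = 981175.33 − 981784.71 + (878.89) = 269.51 mGal
Bouguer slab correction = 0.04193 × 2.20 × 2848.0 = 262.72 mGal
Simple Bouguer anomaly = 269.51 − (262.72) = 6.79 mGal

6.8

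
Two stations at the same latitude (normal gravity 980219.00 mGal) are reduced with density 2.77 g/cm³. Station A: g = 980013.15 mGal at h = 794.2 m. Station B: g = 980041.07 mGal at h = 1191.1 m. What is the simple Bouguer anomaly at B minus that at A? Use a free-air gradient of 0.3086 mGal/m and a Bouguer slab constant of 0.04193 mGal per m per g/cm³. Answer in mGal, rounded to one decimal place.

104.3

Δg_SB(A) = 980013.15 − 980219.00 + 0.3086×794.2 − 0.04193×2.77×794.2 = -53.00 mGal
Δg_SB(B) = 980041.07 − 980219.00 + 0.3086×1191.1 − 0.04193×2.77×1191.1 = 51.30 mGal
Difference = 51.30 − (-53.00) = 104.30 mGal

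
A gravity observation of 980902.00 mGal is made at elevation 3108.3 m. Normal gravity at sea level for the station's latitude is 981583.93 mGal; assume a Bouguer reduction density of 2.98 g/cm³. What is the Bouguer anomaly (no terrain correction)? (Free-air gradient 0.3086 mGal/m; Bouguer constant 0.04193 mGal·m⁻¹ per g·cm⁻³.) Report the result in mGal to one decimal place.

-111.1

Free-air correction = 0.3086 × 3108.3 = 959.22 mGal
Free-air anomaly = 980902.00 − 981583.93 + (959.22) = 277.29 mGal
Bouguer slab correction = 0.04193 × 2.98 × 3108.3 = 388.39 mGal
Simple Bouguer anomaly = 277.29 − (388.39) = -111.10 mGal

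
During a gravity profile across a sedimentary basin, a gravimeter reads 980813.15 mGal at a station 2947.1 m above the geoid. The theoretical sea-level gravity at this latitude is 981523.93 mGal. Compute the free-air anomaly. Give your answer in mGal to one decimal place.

198.7

Free-air correction = 0.3086 × 2947.1 = 909.48 mGal
Free-air anomaly = 980813.15 − 981523.93 + (909.48) = 198.70 mGal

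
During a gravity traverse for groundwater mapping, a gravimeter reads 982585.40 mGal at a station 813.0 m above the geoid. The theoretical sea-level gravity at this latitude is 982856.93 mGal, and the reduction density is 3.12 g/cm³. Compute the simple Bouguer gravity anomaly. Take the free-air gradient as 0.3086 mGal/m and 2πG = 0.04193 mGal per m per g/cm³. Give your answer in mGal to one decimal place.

-127.0

Free-air correction = 0.3086 × 813.0 = 250.89 mGal
Free-air anomaly = 982585.40 − 982856.93 + (250.89) = -20.64 mGal
Bouguer slab correction = 0.04193 × 3.12 × 813.0 = 106.36 mGal
Simple Bouguer anomaly = -20.64 − (106.36) = -127.00 mGal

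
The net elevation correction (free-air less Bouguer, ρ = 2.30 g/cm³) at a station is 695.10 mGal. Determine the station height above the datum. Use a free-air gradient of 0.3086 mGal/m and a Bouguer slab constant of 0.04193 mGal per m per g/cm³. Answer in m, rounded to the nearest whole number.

3276

Combined gradient = 0.3086 − 0.04193 × 2.30 = 0.2121610 mGal/m
h = 695.10 / 0.2121610 = 3276.29 m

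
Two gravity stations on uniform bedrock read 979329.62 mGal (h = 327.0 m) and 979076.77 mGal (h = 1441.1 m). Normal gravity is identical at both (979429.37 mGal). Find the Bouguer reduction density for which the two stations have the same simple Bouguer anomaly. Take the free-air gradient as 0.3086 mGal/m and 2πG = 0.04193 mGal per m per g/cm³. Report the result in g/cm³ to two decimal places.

1.95

Δg_obs = 979076.77 − 979329.62 = -252.85 mGal over Δh = 1441.1 − 327.0 = 1114.1 m
Equal Bouguer anomalies ⇒ Δg_obs + (0.3086 − 0.04193ρ)·Δh = 0
0.3086 − 0.04193ρ = −Δg_obs/Δh = 0.22695
ρ = (0.3086 − 0.22695) / 0.04193 = 1.95 g/cm³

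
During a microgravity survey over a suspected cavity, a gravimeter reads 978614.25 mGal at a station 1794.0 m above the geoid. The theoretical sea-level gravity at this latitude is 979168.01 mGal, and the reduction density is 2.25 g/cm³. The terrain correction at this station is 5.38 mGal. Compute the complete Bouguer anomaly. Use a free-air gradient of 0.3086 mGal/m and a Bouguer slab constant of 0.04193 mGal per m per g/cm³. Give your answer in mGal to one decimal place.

Free-air correction = 0.3086 × 1794.0 = 553.63 mGal
Free-air anomaly = 978614.25 − 979168.01 + (553.63) = -0.13 mGal
Bouguer slab correction = 0.04193 × 2.25 × 1794.0 = 169.25 mGal
Simple Bouguer anomaly = -0.13 − (169.25) = -169.38 mGal
Complete Bouguer anomaly = -169.38 + 5.38 = -164.00 mGal

-164.0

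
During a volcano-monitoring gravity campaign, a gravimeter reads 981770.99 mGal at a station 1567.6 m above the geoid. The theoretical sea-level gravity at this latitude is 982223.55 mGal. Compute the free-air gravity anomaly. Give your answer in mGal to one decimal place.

31.2

Free-air correction = 0.3086 × 1567.6 = 483.76 mGal
Free-air anomaly = 981770.99 − 982223.55 + (483.76) = 31.20 mGal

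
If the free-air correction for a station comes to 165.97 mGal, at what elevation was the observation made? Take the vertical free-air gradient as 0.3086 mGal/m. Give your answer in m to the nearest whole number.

538

h = 165.97 / 0.3086 = 537.82 m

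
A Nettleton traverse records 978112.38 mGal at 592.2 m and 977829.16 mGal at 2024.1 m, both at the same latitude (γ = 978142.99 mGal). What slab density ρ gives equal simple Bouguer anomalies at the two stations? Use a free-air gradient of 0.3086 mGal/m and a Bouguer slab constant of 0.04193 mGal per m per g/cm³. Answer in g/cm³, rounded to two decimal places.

2.64

Δg_obs = 977829.16 − 978112.38 = -283.22 mGal over Δh = 2024.1 − 592.2 = 1431.9 m
Equal Bouguer anomalies ⇒ Δg_obs + (0.3086 − 0.04193ρ)·Δh = 0
0.3086 − 0.04193ρ = −Δg_obs/Δh = 0.19779
ρ = (0.3086 − 0.19779) / 0.04193 = 2.64 g/cm³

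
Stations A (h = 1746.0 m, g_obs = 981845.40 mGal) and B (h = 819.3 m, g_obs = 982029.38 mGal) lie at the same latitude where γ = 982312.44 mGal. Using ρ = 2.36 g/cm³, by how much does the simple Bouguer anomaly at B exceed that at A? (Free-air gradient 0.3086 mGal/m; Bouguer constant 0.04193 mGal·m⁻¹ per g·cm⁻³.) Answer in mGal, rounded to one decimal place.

Δg_SB(A) = 981845.40 − 982312.44 + 0.3086×1746.0 − 0.04193×2.36×1746.0 = -101.00 mGal
Δg_SB(B) = 982029.38 − 982312.44 + 0.3086×819.3 − 0.04193×2.36×819.3 = -111.30 mGal
Difference = -111.30 − (-101.00) = -10.30 mGal

-10.3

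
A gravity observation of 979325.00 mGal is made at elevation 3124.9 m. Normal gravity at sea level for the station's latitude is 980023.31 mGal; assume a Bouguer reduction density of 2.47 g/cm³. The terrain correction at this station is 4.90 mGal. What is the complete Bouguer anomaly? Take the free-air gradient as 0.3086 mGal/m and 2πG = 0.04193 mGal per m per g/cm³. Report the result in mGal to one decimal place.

Free-air correction = 0.3086 × 3124.9 = 964.34 mGal
Free-air anomaly = 979325.00 − 980023.31 + (964.34) = 266.03 mGal
Bouguer slab correction = 0.04193 × 2.47 × 3124.9 = 323.64 mGal
Simple Bouguer anomaly = 266.03 − (323.64) = -57.61 mGal
Complete Bouguer anomaly = -57.61 + 4.90 = -52.71 mGal

-52.7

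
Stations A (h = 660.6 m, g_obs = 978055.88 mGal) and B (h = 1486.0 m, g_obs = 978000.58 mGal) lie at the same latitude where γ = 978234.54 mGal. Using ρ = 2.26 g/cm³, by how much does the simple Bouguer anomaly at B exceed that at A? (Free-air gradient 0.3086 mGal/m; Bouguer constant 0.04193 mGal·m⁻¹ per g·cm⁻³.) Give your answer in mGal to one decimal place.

121.2

Δg_SB(A) = 978055.88 − 978234.54 + 0.3086×660.6 − 0.04193×2.26×660.6 = -37.40 mGal
Δg_SB(B) = 978000.58 − 978234.54 + 0.3086×1486.0 − 0.04193×2.26×1486.0 = 83.80 mGal
Difference = 83.80 − (-37.40) = 121.20 mGal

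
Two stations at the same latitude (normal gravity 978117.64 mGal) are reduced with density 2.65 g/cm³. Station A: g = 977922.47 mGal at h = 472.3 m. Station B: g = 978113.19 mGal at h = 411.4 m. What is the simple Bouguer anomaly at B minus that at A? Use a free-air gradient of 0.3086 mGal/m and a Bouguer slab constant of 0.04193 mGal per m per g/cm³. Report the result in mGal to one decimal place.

178.7

Δg_SB(A) = 977922.47 − 978117.64 + 0.3086×472.3 − 0.04193×2.65×472.3 = -101.90 mGal
Δg_SB(B) = 978113.19 − 978117.64 + 0.3086×411.4 − 0.04193×2.65×411.4 = 76.80 mGal
Difference = 76.80 − (-101.90) = 178.70 mGal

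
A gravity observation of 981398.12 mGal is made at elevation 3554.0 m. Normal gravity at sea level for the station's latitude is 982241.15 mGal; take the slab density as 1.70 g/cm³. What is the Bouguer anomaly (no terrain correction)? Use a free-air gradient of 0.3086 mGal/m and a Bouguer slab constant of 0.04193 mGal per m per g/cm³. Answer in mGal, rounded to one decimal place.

Free-air correction = 0.3086 × 3554.0 = 1096.76 mGal
Free-air anomaly = 981398.12 − 982241.15 + (1096.76) = 253.73 mGal
Bouguer slab correction = 0.04193 × 1.70 × 3554.0 = 253.33 mGal
Simple Bouguer anomaly = 253.73 − (253.33) = 0.40 mGal

0.4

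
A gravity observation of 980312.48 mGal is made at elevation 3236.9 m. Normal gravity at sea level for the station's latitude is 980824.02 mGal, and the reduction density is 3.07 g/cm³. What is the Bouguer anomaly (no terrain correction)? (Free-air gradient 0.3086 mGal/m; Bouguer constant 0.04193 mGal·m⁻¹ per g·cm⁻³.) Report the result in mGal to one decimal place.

Free-air correction = 0.3086 × 3236.9 = 998.91 mGal
Free-air anomaly = 980312.48 − 980824.02 + (998.91) = 487.37 mGal
Bouguer slab correction = 0.04193 × 3.07 × 3236.9 = 416.67 mGal
Simple Bouguer anomaly = 487.37 − (416.67) = 70.70 mGal

70.7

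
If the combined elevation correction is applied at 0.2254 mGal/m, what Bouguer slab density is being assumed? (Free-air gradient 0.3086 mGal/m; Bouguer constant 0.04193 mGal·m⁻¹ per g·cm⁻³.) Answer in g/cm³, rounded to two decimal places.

0.2254 = 0.3086 − 0.04193 × ρ
ρ = (0.3086 − 0.2254) / 0.04193 = 1.98 g/cm³

1.98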